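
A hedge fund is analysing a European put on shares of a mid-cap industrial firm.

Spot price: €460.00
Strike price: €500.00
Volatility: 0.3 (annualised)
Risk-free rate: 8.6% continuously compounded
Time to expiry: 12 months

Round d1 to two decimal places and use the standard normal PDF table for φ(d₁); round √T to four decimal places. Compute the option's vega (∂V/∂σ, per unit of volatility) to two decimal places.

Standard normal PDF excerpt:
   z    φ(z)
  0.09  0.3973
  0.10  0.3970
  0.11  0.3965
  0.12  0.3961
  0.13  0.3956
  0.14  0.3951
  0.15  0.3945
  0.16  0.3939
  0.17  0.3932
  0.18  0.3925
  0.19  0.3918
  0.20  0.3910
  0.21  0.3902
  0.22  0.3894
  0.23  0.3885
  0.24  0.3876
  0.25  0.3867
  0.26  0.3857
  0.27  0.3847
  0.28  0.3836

181.19

σ√T = 0.3·√1 = 0.3000
d₁ = [ln(460/500) + (0.086 + 0.3²/2)·1] / 0.3000 = [-0.0834 + 0.1310] / 0.3000 = 0.1587 ≈ 0.16
√T = √1 = 1.0000
φ(d₁) = φ(0.16) = 0.3939
vega = S·φ(d₁)·√T = 460·0.3939·1.0000 = 181.1940
(The call has the same vega.)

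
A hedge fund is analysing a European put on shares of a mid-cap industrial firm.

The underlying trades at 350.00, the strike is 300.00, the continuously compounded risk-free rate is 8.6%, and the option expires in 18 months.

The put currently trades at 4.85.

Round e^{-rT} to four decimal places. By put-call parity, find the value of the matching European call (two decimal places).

exp(−rT) = exp(−0.086·1.5) = 0.8790
Put-call parity: C − P = S − K·e^(−rT) = 350 − 300·0.8790 = 350 − 263.7000 = 86.3000
C = P + (C − P) = 4.85 + (86.3000) = 91.1500

91.15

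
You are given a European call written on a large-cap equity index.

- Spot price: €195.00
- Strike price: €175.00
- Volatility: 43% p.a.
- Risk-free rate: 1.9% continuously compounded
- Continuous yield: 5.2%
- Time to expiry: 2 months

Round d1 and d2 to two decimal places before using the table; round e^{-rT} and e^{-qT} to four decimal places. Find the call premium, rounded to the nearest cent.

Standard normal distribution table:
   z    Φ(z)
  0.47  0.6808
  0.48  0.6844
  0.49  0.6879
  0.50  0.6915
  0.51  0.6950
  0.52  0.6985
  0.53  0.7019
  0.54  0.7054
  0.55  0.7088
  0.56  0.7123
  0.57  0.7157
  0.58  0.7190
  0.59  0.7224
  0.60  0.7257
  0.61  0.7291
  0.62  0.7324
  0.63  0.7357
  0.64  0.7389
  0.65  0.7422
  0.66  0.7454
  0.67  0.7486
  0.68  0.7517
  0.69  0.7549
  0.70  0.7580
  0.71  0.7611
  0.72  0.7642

σ√T = 0.43 × 0.4082 = 0.1755
d₁ = [ln(195/175) + (0.019 − 0.052 + ½·0.43²)·0.1667] / (σ√T) = (0.1082 + 0.0099) / 0.1755 = 0.6729 → 0.67
d₂ = 0.6729 − 0.1755 = 0.4973 → 0.50
exp(−qT) = exp(−0.052·0.1667) = 0.9914;  exp(−rT) = exp(−0.019·0.1667) = 0.9968
N(d₁) = N(0.67) = 0.7486;  N(d₂) = N(0.50) = 0.6915
C = 195·0.9914·0.7486 − 175·0.9968·0.6915 = 144.7216 − 120.6253 = 24.0963

€24.10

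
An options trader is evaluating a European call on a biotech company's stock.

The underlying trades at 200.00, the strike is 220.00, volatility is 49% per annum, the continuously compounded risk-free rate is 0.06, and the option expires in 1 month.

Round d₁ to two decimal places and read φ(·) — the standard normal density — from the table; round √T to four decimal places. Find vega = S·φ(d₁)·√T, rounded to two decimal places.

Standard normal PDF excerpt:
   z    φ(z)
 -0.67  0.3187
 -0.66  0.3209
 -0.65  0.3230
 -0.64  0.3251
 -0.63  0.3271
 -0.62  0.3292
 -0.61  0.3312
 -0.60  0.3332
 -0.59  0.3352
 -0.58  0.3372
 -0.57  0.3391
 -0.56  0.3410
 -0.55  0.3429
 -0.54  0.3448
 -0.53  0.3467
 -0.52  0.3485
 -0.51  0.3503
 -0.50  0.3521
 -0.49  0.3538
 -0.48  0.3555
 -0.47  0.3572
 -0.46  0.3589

19.58

σ√T = 0.49·√0.08333 = 0.1415
ln(S/K) + (r + σ²/2)T = ln(200/220) + (0.06 + 0.49²/2)·0.08333 = -0.0953 + 0.0150 = -0.0803
d₁ = -0.0803 / 0.1415 = -0.5677 which rounds to -0.57
√T = √0.08333 = 0.2887
φ(d₁) = φ(-0.57) = 0.3391
vega = S·φ(d₁)·√T = 200·0.3391·0.2887 = 19.5796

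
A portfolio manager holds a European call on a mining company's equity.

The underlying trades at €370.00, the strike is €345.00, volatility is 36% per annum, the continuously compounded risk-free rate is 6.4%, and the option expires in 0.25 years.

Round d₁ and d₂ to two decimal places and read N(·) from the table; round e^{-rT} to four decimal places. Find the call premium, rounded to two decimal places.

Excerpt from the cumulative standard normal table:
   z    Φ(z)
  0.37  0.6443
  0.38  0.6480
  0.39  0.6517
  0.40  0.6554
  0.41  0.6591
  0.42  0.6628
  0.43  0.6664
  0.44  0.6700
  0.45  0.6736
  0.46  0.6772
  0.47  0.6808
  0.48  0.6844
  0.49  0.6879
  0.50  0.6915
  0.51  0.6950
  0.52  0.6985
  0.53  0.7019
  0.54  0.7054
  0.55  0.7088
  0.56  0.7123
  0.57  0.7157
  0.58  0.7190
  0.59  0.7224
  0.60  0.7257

T = 0.25;  σ√T = 0.1800
d₁ = [ln(370/345) + (0.064 + 0.36²/2)·0.25] / 0.1800 = [0.0700 + 0.0322] / 0.1800 = 0.5675 ⇒ 0.57
d₂ = d₁ − σ√T = 0.5675 − 0.1800 = 0.3875 ⇒ 0.39
exp(−rT) = exp(−0.064·0.25) = 0.9841
N(d₁) = N(0.57) = 0.7157;  N(d₂) = N(0.39) = 0.6517
C = 370·0.7157 − 345·0.9841·0.6517 = 264.8090 − 221.2616 = 43.5474

€43.55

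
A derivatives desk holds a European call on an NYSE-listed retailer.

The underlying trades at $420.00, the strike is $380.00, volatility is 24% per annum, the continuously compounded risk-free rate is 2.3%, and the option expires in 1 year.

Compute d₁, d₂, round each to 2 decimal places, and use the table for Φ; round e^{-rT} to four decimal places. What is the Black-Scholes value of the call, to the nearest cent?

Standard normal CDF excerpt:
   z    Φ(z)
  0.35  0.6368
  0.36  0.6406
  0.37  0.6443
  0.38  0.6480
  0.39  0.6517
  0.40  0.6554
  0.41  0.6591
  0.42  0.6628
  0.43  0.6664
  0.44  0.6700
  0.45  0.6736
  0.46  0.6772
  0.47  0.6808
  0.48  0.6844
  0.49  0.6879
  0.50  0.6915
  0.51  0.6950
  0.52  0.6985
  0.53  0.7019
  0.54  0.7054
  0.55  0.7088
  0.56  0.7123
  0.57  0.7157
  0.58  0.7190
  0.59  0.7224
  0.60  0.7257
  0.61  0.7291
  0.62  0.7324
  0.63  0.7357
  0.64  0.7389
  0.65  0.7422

$66.97

T = 1;  σ√T = 0.2400
d₁ = [ln(420/380) + (0.023 + 0.24²/2)·1] / 0.2400 = [0.1001 + 0.0518] / 0.2400 = 0.6328 ≈ 0.63
d₂ = d₁ − σ√T = 0.6328 − 0.2400 = 0.3928 ≈ 0.39
exp(−rT) = exp(−0.023·1) = 0.9773
N(d₁) = N(0.63) = 0.7357;  N(d₂) = N(0.39) = 0.6517
C = 420·0.7357 − 380·0.9773·0.6517 = 308.9940 − 242.0244 = 66.9696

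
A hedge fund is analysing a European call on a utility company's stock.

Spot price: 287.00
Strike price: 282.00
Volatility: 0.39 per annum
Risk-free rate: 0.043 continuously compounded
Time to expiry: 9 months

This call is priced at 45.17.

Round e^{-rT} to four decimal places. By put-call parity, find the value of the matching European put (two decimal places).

31.23

e^(−rT) = e^(−0.043·0.75) = 0.9683
Put-call parity: C − P = S − K·e^(−rT) = 287 − 282·0.9683 = 287 − 273.0606 = 13.9394
P = C − (C − P) = 45.17 − (13.9394) = 31.2306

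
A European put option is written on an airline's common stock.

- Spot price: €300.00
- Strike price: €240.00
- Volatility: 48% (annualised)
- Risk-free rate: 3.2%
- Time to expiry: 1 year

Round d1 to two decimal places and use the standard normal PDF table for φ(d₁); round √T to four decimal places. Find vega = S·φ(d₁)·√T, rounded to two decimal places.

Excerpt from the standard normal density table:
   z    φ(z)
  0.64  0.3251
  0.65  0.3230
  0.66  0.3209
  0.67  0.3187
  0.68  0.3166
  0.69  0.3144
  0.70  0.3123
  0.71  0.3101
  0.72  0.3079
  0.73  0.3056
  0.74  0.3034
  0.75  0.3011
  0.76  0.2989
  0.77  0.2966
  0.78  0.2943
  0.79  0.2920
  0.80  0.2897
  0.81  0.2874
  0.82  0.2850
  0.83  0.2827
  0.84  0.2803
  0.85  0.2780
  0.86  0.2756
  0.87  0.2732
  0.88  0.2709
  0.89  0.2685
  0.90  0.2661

88.98

σ√T = 0.48 × 1.0000 = 0.4800
d₁ = [ln(300/240) + (0.032 + 0.48²/2)·1] / 0.4800 = [0.2231 + 0.1472] / 0.4800 = 0.7715 ⇒ 0.77
√T = √1 = 1.0000
φ(d₁) = φ(0.77) = 0.2966
vega = S·φ(d₁)·√T = 300·0.2966·1.0000 = 88.9800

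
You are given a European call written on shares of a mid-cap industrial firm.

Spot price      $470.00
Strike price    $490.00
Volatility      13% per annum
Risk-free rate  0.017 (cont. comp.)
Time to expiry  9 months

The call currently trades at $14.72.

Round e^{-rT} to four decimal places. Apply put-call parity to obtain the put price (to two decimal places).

$28.50

exp(−rT) = exp(−0.017·0.75) = 0.9873
Put-call parity: C − P = S − K·e^(−rT) = 470 − 490·0.9873 = 470 − 483.7770 = -13.7770
P = C − (C − P) = 14.72 − (-13.7770) = 28.4970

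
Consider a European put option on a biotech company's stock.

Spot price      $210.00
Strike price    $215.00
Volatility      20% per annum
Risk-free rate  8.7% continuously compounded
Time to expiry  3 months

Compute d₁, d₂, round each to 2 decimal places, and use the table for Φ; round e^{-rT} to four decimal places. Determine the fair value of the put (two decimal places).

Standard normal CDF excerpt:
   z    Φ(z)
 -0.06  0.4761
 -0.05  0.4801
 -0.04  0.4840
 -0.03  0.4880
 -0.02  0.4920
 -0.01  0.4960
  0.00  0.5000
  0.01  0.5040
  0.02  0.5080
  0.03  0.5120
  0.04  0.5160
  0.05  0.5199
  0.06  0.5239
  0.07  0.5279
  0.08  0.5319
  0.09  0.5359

$8.58

σ√T = 0.2 × 0.5000 = 0.1000
d₁ = [ln(210/215) + (0.087 + 0.2²/2)·0.25] / 0.1000 = [-0.0235 + 0.0267] / 0.1000 = 0.0322 ⇒ 0.03
d₂ = d₁ − σ√T = 0.0322 − 0.1000 = -0.0678 ⇒ -0.07
exp(−rT) = exp(−0.087·0.25) = 0.9785
N(−d₂) = N(0.07) = 0.5279;  N(−d₁) = N(-0.03) = 0.4880
P = 215·0.9785·0.5279 − 210·0.4880 = 111.0583 − 102.4800 = 8.5783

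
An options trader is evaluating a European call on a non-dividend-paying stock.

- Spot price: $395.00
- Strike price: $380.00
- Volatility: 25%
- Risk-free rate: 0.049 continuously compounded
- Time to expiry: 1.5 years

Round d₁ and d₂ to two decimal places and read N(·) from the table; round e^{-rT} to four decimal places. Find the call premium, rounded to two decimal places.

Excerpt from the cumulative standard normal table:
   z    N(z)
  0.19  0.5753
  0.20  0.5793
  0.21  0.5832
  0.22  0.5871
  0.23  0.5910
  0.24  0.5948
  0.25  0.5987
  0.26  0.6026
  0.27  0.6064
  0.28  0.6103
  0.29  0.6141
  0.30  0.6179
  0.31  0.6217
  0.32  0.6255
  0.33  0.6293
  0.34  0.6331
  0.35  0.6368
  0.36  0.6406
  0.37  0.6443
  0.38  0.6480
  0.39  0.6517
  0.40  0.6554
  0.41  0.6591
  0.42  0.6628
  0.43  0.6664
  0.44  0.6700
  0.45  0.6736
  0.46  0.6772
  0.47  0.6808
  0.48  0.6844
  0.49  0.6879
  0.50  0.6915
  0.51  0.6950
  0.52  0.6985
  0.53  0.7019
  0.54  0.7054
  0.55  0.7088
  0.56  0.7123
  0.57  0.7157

T = 1.5;  σ√T = 0.3062
d₁ = [ln(395/380) + (0.049 + 0.25²/2)·1.5] / 0.3062 = [0.0387 + 0.1204] / 0.3062 = 0.5196 which rounds to 0.52
d₂ = d₁ − σ√T = 0.5196 − 0.3062 = 0.2134 which rounds to 0.21
e^(−rT) = e^(−0.049·1.5) = 0.9291
N(d₁) = N(0.52) = 0.6985;  N(d₂) = N(0.21) = 0.5832
C = 395·0.6985 − 380·0.9291·0.5832 = 275.9075 − 205.9034 = 70.0041

$70.00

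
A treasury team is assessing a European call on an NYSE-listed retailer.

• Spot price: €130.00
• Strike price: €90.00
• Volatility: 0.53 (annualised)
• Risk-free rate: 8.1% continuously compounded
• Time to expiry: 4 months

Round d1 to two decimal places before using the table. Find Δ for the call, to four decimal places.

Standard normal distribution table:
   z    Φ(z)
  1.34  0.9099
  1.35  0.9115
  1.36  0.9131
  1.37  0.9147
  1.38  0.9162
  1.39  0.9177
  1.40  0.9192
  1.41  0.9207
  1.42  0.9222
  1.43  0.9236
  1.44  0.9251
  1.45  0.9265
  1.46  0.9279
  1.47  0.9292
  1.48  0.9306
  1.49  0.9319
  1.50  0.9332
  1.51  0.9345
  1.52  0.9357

σ√T = 0.53·√0.3333 = 0.3060
d₁ = [ln(130/90) + (0.081 + ½·0.53²)·0.3333] / (σ√T) = (0.3677 + 0.0738) / 0.3060 = 1.4430 → 1.44
N(d₁) = N(1.44) = 0.9251
Δ_call = N(d₁) = 0.9251

0.9251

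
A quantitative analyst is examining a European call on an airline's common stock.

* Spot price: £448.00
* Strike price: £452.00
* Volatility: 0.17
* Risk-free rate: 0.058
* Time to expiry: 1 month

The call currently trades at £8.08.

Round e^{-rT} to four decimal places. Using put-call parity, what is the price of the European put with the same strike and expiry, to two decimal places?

£9.91

exp(−rT) = exp(−0.058·0.08333) = 0.9952
Put-call parity: C − P = S − K·e^(−rT) = 448 − 452·0.9952 = 448 − 449.8304 = -1.8304
P = C − (C − P) = 8.08 − (-1.8304) = 9.9104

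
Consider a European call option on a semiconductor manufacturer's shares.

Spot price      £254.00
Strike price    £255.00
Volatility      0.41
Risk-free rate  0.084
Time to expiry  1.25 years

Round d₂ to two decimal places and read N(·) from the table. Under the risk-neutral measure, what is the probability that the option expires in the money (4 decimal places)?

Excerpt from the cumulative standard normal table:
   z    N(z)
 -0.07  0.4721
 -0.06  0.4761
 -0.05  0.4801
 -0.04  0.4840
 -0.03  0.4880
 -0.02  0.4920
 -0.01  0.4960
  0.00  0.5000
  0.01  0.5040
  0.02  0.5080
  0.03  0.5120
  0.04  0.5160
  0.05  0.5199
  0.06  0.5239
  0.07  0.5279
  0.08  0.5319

0.4960

σ√T = 0.41 × 1.1180 = 0.4584
d₁ = [ln(254/255) + (0.084 + 0.41²/2)·1.25] / 0.4584 = [-0.0039 + 0.2101] / 0.4584 = 0.4497 → 0.45
d₂ = d₁ − σ√T = 0.4497 − 0.4584 = -0.0087 → -0.01
Pr(exercise) under Q = N(d₂) = 0.4960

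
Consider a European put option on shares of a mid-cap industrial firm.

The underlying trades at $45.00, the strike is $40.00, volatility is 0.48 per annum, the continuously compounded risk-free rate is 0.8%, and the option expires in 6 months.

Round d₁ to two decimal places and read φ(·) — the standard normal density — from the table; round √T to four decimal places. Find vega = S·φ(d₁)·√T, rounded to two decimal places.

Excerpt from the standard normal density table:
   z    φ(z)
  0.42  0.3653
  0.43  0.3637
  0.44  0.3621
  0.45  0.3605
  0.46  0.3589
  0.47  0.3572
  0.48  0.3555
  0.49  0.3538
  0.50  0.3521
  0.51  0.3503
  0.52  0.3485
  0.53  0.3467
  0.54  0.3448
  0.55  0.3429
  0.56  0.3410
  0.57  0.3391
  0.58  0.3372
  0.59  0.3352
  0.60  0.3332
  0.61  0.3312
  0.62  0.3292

11.03

T = 0.5;  σ√T = 0.3394
ln(S/K) + (r + σ²/2)T = ln(45/40) + (0.008 + 0.48²/2)·0.5 = 0.1178 + 0.0616 = 0.1794
d₁ = 0.1794 / 0.3394 = 0.5285 ≈ 0.53
√T = √0.5 = 0.7071
φ(d₁) = φ(0.53) = 0.3467
vega = S·φ(d₁)·√T = 45·0.3467·0.7071 = 11.0318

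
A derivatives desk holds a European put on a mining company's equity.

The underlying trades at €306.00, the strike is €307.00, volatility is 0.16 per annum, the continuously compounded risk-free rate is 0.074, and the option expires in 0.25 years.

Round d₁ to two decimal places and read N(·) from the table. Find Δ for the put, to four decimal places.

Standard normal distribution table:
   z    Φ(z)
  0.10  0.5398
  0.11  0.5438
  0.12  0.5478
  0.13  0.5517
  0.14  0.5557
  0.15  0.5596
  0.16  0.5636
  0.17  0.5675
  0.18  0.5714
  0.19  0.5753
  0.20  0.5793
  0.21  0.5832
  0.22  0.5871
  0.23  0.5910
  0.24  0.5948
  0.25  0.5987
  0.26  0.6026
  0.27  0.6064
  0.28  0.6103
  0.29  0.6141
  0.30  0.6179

T = 0.25;  σ√T = 0.0800
d₁ = [ln(306/307) + (0.074 + 0.16²/2)·0.25] / 0.0800 = [-0.0033 + 0.0217] / 0.0800 = 0.2305 ⇒ 0.23
N(d₁) = N(0.23) = 0.5910
Δ_put = N(d₁) − 1 = 0.5910 − 1 = -0.4090

-0.4090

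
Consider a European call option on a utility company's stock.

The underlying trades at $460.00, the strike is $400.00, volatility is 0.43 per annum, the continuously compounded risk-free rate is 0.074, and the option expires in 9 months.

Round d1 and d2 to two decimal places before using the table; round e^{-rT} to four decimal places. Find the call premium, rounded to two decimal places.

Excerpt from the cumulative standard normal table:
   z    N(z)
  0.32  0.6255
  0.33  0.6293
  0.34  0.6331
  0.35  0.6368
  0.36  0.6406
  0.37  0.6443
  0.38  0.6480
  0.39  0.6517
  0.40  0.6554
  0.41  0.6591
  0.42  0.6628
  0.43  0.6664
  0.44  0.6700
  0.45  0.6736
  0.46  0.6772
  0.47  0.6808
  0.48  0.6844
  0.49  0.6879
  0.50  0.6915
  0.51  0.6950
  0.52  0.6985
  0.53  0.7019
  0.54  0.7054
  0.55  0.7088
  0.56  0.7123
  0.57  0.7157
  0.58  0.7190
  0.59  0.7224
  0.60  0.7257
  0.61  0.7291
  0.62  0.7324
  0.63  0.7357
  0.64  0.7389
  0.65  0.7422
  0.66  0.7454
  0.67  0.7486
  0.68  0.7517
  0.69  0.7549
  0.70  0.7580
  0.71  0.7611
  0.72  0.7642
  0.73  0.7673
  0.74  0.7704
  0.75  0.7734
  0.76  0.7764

$110.54

σ√T = 0.43 × 0.8660 = 0.3724
d₁ = [ln(460/400) + (0.074 + 0.43²/2)·0.75] / 0.3724 = [0.1398 + 0.1248] / 0.3724 = 0.7105 which rounds to 0.71
d₂ = d₁ − σ√T = 0.7105 − 0.3724 = 0.3382 which rounds to 0.34
e^(−rT) = e^(−0.074·0.75) = 0.9460
C = 460·N(0.71) − 400·0.9460·N(0.34) = 460·0.7611 − 400·0.9460·0.6331 = 350.1060 − 239.5650 = 110.5410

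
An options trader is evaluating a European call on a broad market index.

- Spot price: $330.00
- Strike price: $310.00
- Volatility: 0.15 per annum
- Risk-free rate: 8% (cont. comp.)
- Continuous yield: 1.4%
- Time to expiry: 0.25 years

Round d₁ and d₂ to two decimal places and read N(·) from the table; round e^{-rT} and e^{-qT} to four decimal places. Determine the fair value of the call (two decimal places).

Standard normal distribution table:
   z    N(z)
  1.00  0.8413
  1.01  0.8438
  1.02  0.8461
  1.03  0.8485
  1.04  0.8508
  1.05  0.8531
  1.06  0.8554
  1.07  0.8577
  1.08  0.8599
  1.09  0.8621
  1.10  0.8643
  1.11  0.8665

T = 0.25;  σ√T = 0.0750
ln(S/K) + (r − q + σ²/2)T = ln(330/310) + (0.08 − 0.014 + 0.15²/2)·0.25 = 0.0625 + 0.0193 = 0.0818
d₁ = 0.0818 / 0.0750 = 1.0911 ⇒ 1.09
d₂ = d₁ − σ√T = 1.0911 − 0.0750 = 1.0161 ⇒ 1.02
e^(−qT) = e^(−0.014·0.25) = 0.9965;  e^(−rT) = e^(−0.08·0.25) = 0.9802
N(d₁) = N(1.09) = 0.8621;  N(d₂) = N(1.02) = 0.8461
C = 330·0.9965·0.8621 − 310·0.9802·0.8461 = 283.4973 − 257.0976 = 26.3996

$26.40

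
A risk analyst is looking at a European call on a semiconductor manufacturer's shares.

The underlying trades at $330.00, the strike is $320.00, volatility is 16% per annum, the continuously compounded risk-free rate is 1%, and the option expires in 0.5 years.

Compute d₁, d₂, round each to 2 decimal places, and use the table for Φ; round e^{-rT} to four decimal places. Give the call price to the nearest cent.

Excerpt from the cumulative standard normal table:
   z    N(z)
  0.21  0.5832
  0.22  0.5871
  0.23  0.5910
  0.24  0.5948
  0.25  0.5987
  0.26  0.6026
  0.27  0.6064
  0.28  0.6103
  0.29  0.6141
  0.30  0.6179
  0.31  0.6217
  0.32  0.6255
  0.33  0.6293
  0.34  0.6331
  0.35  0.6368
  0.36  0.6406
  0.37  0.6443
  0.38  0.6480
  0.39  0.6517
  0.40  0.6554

σ√T = 0.16·√0.5 = 0.1131
d₁ = [ln(330/320) + (0.01 + 0.16²/2)·0.5] / 0.1131 = [0.0308 + 0.0114] / 0.1131 = 0.3727 ⇒ 0.37
d₂ = d₁ − σ√T = 0.3727 − 0.1131 = 0.2596 ⇒ 0.26
exp(−rT) = exp(−0.01·0.5) = 0.9950
N(d₁) = N(0.37) = 0.6443;  N(d₂) = N(0.26) = 0.6026
C = 330·0.6443 − 320·0.9950·0.6026 = 212.6190 − 191.8678 = 20.7512

$20.75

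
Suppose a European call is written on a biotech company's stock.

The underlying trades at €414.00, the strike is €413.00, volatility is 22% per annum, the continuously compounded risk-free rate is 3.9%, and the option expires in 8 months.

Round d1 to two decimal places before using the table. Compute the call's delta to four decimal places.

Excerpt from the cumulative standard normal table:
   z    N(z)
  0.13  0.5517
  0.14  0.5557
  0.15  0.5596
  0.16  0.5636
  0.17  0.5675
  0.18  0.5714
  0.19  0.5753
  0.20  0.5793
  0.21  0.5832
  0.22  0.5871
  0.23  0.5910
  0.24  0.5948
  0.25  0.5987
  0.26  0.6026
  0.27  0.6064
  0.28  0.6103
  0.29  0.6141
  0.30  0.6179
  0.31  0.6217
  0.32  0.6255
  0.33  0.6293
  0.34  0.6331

σ√T = 0.22 × 0.8165 = 0.1796
d₁ = [ln(414/413) + (0.039 + 0.22²/2)·0.6667] / 0.1796 = [0.0024 + 0.0421] / 0.1796 = 0.2480 ⇒ 0.25
N(d₁) = N(0.25) = 0.5987
Δ_call = N(d₁) = 0.5987

0.5987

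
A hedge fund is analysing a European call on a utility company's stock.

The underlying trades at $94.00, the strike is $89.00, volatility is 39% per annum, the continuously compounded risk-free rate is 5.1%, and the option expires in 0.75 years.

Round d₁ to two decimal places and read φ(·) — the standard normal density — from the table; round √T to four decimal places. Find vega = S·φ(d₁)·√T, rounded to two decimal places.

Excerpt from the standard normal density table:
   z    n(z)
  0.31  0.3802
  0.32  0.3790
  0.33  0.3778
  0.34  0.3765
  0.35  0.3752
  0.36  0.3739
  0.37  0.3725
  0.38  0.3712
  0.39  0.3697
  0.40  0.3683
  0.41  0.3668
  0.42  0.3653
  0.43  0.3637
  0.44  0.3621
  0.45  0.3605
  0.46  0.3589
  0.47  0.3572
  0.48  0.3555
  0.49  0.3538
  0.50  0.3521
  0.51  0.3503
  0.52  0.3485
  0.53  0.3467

29.48

σ√T = 0.39·√0.75 = 0.3377
d₁ = [ln(94/89) + (0.051 + ½·0.39²)·0.75] / (σ√T) = (0.0547 + 0.0953) / 0.3377 = 0.4440 which rounds to 0.44
√T = √0.75 = 0.8660
φ(d₁) = φ(0.44) = 0.3621
vega = S·φ(d₁)·√T = 94·0.3621·0.8660 = 29.4764
(Vega is the same for a European call and put with the same parameters.)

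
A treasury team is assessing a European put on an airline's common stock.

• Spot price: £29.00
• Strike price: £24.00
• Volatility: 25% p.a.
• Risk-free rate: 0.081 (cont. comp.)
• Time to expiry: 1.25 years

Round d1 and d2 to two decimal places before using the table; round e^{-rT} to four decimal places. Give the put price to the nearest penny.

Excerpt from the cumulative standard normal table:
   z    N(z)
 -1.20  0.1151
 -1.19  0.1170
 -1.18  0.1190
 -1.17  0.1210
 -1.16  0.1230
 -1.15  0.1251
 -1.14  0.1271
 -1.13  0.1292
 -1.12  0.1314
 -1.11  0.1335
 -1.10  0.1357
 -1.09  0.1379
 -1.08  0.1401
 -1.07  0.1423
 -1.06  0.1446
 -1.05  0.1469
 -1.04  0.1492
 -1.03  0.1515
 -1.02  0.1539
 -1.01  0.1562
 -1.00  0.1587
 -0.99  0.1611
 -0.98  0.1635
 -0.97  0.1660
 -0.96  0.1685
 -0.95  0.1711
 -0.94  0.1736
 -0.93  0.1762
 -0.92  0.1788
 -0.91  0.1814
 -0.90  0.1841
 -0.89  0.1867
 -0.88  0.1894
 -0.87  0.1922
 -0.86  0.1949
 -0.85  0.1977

£0.54

σ√T = 0.25 × 1.1180 = 0.2795
d₁ = [ln(29/24) + (0.081 + ½·0.25²)·1.25] / (σ√T) = (0.1892 + 0.1403) / 0.2795 = 1.1791 which rounds to 1.18
d₂ = 1.1791 − 0.2795 = 0.8995 which rounds to 0.90
e^(−rT) = e^(−0.081·1.25) = 0.9037
P = 24·0.9037·N(-0.90) − 29·N(-1.18) = 24·0.9037·0.1841 − 29·0.1190 = 3.9929 − 3.4510 = 0.5419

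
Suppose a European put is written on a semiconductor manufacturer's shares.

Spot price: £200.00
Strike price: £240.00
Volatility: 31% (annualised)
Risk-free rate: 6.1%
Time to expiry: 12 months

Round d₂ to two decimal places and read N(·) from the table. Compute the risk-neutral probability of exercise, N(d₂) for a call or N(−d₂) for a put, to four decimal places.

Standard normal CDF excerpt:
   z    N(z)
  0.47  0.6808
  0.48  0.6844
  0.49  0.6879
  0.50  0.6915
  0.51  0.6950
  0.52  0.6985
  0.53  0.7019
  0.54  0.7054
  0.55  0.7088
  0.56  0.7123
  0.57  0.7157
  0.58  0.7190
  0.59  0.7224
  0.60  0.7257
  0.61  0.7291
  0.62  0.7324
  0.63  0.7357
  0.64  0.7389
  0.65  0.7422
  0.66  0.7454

σ√T = 0.31·√1 = 0.3100
d₁ = [ln(200/240) + (0.061 + ½·0.31²)·1] / (σ√T) = (-0.1823 + 0.1091) / 0.3100 = -0.2364 which rounds to -0.24
d₂ = -0.2364 − 0.3100 = -0.5464 which rounds to -0.55
Pr(exercise) under Q = N(−d₂) = N(0.55) = 0.7088

0.7088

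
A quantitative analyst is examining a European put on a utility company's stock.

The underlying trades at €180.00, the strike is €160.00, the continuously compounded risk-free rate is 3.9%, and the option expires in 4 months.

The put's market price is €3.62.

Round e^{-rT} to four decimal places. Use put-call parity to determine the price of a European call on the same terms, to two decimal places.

€25.68

exp(−rT) = exp(−0.039·0.3333) = 0.9871
Put-call parity: C − P = S − K·e^(−rT) = 180 − 160·0.9871 = 180 − 157.9360 = 22.0640
C = P + (C − P) = 3.62 + (22.0640) = 25.6840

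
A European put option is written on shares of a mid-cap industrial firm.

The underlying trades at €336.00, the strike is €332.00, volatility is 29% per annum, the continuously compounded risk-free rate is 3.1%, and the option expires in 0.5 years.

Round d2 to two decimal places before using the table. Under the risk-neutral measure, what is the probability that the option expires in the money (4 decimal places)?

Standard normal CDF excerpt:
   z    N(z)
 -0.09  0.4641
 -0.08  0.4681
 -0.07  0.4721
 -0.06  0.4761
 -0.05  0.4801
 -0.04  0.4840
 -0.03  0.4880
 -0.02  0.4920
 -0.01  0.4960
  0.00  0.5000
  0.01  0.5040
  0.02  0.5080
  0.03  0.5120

σ√T = 0.29·√0.5 = 0.2051
d₁ = [ln(336/332) + (0.031 + ½·0.29²)·0.5] / (σ√T) = (0.0120 + 0.0365) / 0.2051 = 0.2365 ⇒ 0.24
d₂ = 0.2365 − 0.2051 = 0.0315 ⇒ 0.03
Risk-neutral Pr[S_T < K] = N(−d₂) = N(-0.03) = 0.4880

0.4880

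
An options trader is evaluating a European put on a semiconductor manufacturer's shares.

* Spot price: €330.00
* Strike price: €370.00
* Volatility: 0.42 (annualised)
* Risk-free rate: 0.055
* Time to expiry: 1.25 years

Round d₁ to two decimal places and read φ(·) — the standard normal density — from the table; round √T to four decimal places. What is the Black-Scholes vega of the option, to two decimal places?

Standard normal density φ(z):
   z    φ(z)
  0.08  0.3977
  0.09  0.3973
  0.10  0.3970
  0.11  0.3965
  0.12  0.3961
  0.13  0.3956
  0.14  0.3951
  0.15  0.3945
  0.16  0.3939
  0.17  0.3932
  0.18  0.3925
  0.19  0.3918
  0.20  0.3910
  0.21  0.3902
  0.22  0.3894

σ√T = 0.42·√1.25 = 0.4696
d₁ = [ln(330/370) + (0.055 + 0.42²/2)·1.25] / 0.4696 = [-0.1144 + 0.1790] / 0.4696 = 0.1375 which rounds to 0.14
√T = √1.25 = 1.1180
φ(d₁) = φ(0.14) = 0.3951
vega = S·φ(d₁)·√T = 330·0.3951·1.1180 = 145.7682

145.77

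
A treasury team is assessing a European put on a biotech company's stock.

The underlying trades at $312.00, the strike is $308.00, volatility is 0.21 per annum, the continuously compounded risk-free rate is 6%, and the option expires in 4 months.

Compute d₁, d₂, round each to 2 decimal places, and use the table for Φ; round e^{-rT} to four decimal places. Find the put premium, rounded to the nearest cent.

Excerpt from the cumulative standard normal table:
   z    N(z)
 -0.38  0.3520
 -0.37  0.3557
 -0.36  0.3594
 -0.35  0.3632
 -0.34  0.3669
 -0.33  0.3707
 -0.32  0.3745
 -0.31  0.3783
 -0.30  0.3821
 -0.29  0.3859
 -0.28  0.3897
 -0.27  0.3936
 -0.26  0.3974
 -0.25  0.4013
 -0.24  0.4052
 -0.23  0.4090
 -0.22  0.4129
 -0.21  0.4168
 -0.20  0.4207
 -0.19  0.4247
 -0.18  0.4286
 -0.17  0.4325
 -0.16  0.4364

$10.17

σ√T = 0.21 × 0.5774 = 0.1212
d₁ = [ln(312/308) + (0.06 + 0.21²/2)·0.3333] / 0.1212 = [0.0129 + 0.0273] / 0.1212 = 0.3320 → 0.33
d₂ = d₁ − σ√T = 0.3320 − 0.1212 = 0.2108 → 0.21
exp(−rT) = exp(−0.06·0.3333) = 0.9802
N(−d₂) = N(-0.21) = 0.4168;  N(−d₁) = N(-0.33) = 0.3707
P = 308·0.9802·0.4168 − 312·0.3707 = 125.8326 − 115.6584 = 10.1742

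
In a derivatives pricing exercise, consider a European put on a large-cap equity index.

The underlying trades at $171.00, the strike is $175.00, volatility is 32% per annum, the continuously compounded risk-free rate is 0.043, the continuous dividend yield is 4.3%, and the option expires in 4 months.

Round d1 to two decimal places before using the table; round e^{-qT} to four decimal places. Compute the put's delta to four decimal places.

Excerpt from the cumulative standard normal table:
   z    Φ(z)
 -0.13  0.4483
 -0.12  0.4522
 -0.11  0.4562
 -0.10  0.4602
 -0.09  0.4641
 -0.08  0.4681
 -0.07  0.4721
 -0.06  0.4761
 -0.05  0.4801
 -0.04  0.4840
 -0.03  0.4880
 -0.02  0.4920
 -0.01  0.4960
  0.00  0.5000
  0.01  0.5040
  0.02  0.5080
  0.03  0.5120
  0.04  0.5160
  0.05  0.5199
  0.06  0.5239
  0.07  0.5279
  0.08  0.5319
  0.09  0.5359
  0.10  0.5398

-0.5047

σ√T = 0.32·√0.3333 = 0.1848
ln(S/K) + (r − q + σ²/2)T = ln(171/175) + (0.043 − 0.043 + 0.32²/2)·0.3333 = -0.0231 + 0.0171 = -0.0061
d₁ = -0.0061 / 0.1848 = -0.0328 → -0.03
N(d₁) = N(-0.03) = 0.4880
Δ_put = e^(−qT)·(N(d₁) − 1) = 0.9858·(0.4880 − 1) = -0.5047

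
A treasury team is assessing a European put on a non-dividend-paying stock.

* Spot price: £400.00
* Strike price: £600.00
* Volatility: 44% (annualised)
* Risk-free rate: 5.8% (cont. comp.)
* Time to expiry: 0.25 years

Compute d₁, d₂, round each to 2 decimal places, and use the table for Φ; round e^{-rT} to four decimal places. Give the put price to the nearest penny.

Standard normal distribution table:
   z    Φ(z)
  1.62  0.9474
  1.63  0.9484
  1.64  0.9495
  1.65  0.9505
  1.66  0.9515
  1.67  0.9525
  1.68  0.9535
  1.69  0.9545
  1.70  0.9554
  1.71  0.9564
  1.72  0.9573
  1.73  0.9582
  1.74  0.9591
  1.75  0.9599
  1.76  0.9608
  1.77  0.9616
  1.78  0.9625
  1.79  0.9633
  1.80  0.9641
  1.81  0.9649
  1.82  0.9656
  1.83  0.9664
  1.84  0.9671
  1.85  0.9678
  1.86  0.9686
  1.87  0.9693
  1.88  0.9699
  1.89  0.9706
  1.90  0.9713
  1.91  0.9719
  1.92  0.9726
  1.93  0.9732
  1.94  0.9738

£192.97

T = 0.25;  σ√T = 0.2200
ln(S/K) + (r + σ²/2)T = ln(400/600) + (0.058 + 0.44²/2)·0.25 = -0.4055 + 0.0387 = -0.3668
d₁ = -0.3668 / 0.2200 = -1.6671 ≈ -1.67
d₂ = d₁ − σ√T = -1.6671 − 0.2200 = -1.8871 ≈ -1.89
e^(−rT) = e^(−0.058·0.25) = 0.9856
P = 600·0.9856·N(1.89) − 400·N(1.67) = 600·0.9856·0.9706 − 400·0.9525 = 573.9740 − 381.0000 = 192.9740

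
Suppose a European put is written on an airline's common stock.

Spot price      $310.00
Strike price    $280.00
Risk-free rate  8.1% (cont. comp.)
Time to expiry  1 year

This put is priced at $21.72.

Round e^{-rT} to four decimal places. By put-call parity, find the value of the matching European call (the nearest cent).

e^(−rT) = e^(−0.081·1) = 0.9222
Put-call parity: C − P = S − K·e^(−rT) = 310 − 280·0.9222 = 310 − 258.2160 = 51.7840
C = P + (C − P) = 21.72 + (51.7840) = 73.5040

$73.50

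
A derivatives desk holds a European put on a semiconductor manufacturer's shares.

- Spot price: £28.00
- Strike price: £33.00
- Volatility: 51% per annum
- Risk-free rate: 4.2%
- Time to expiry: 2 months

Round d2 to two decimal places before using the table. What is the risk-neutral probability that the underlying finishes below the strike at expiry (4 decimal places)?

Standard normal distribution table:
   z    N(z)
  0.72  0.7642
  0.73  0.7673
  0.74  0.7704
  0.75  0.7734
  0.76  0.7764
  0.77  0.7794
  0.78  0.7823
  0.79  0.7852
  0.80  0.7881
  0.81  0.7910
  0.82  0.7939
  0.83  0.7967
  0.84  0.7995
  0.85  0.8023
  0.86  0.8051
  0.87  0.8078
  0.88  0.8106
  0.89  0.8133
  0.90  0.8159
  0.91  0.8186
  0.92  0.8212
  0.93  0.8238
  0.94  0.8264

0.8051

σ√T = 0.51 × 0.4082 = 0.2082
ln(S/K) + (r + σ²/2)T = ln(28/33) + (0.042 + 0.51²/2)·0.1667 = -0.1643 + 0.0287 = -0.1356
d₁ = -0.1356 / 0.2082 = -0.6514 ⇒ -0.65
d₂ = d₁ − σ√T = -0.6514 − 0.2082 = -0.8596 ⇒ -0.86
Risk-neutral Pr[S_T < K] = N(−d₂) = N(0.86) = 0.8051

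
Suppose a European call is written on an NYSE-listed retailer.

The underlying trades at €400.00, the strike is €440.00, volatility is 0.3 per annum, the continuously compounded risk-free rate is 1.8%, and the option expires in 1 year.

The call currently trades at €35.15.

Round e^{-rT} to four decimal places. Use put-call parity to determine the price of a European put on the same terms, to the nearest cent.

€67.32

e^(−rT) = e^(−0.018·1) = 0.9822
Put-call parity: C − P = S − K·e^(−rT) = 400 − 440·0.9822 = 400 − 432.1680 = -32.1680
P = C − (C − P) = 35.15 − (-32.1680) = 67.3180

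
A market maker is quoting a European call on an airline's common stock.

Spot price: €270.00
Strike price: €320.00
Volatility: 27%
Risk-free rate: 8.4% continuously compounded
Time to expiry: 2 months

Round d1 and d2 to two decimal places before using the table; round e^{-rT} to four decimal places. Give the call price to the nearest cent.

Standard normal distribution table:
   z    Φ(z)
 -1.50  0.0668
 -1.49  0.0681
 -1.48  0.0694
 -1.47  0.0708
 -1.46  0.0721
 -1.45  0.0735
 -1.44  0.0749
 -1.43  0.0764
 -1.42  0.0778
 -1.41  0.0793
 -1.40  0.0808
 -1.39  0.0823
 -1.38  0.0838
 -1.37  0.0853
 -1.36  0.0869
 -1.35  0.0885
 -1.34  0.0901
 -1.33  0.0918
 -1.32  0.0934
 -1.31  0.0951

€1.12

σ√T = 0.27·√0.1667 = 0.1102
d₁ = [ln(270/320) + (0.084 + 0.27²/2)·0.1667] / 0.1102 = [-0.1699 + 0.0201] / 0.1102 = -1.3592 → -1.36
d₂ = d₁ − σ√T = -1.3592 − 0.1102 = -1.4695 → -1.47
exp(−rT) = exp(−0.084·0.1667) = 0.9861
N(d₁) = N(-1.36) = 0.0869;  N(d₂) = N(-1.47) = 0.0708
C = 270·0.0869 − 320·0.9861·0.0708 = 23.4630 − 22.3411 = 1.1219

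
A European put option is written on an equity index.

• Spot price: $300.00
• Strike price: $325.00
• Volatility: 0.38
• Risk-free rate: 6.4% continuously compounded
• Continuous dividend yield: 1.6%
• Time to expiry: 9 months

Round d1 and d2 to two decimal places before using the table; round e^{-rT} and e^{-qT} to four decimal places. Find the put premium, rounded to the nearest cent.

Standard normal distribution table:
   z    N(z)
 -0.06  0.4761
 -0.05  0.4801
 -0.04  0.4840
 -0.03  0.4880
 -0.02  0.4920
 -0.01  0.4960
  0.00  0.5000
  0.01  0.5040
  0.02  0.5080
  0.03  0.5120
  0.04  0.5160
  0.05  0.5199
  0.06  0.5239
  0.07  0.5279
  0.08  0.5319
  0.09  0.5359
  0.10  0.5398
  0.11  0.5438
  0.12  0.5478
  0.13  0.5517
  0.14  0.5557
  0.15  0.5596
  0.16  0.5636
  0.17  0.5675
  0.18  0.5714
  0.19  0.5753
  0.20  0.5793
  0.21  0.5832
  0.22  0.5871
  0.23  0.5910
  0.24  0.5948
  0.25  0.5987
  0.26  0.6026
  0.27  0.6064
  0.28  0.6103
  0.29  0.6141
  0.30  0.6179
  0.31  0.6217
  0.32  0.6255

$46.74

σ√T = 0.38·√0.75 = 0.3291
ln(S/K) + (r − q + σ²/2)T = ln(300/325) + (0.064 − 0.016 + 0.38²/2)·0.75 = -0.0800 + 0.0902 = 0.0101
d₁ = 0.0101 / 0.3291 = 0.0307 ⇒ 0.03
d₂ = d₁ − σ√T = 0.0307 − 0.3291 = -0.2984 ⇒ -0.30
e^(−qT) = e^(−0.016·0.75) = 0.9881;  e^(−rT) = e^(−0.064·0.75) = 0.9531
N(−d₂) = N(0.30) = 0.6179;  N(−d₁) = N(-0.03) = 0.4880
P = 325·0.9531·0.6179 − 300·0.9881·0.4880 = 191.3992 − 144.6578 = 46.7413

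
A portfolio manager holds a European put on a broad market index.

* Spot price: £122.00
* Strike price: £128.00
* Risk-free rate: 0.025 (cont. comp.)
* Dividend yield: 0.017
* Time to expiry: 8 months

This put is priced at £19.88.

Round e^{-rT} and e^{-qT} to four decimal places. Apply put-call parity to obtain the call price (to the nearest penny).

e^(−qT) = e^(−0.017·0.6667) = 0.9887;  e^(−rT) = e^(−0.025·0.6667) = 0.9835
Put-call parity: C − P = S·e^(−qT) − K·e^(−rT) = 122·0.9887 − 128·0.9835 = 120.6214 − 125.8880 = -5.2666
C = P + (C − P) = 19.88 + (-5.2666) = 14.6134

£14.61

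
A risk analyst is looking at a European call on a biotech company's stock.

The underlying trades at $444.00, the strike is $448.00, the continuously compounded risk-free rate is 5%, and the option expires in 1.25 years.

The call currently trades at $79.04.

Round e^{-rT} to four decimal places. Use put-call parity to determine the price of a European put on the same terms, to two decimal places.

$55.89

exp(−rT) = exp(−0.05·1.25) = 0.9394
Put-call parity: C − P = S − K·e^(−rT) = 444 − 448·0.9394 = 444 − 420.8512 = 23.1488
P = C − (C − P) = 79.04 − (23.1488) = 55.8912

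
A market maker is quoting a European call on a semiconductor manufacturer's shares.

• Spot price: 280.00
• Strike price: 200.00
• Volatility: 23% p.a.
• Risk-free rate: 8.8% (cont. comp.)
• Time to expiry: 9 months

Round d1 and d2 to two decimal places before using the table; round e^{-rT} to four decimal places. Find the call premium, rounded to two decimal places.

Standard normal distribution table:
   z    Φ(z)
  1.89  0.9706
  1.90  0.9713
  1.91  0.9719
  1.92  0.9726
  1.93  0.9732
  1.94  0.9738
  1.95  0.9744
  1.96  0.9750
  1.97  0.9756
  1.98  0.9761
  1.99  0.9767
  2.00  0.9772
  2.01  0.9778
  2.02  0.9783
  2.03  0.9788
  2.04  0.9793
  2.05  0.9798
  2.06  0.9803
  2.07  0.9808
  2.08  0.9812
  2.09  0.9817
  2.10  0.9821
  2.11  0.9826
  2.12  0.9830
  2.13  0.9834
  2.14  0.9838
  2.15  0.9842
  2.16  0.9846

93.15

σ√T = 0.23·√0.75 = 0.1992
d₁ = [ln(280/200) + (0.088 + 0.23²/2)·0.75] / 0.1992 = [0.3365 + 0.0858] / 0.1992 = 2.1202 which rounds to 2.12
d₂ = d₁ − σ√T = 2.1202 − 0.1992 = 1.9210 which rounds to 1.92
e^(−rT) = e^(−0.088·0.75) = 0.9361
C = 280·N(2.12) − 200·0.9361·N(1.92) = 280·0.9830 − 200·0.9361·0.9726 = 275.2400 − 182.0902 = 93.1498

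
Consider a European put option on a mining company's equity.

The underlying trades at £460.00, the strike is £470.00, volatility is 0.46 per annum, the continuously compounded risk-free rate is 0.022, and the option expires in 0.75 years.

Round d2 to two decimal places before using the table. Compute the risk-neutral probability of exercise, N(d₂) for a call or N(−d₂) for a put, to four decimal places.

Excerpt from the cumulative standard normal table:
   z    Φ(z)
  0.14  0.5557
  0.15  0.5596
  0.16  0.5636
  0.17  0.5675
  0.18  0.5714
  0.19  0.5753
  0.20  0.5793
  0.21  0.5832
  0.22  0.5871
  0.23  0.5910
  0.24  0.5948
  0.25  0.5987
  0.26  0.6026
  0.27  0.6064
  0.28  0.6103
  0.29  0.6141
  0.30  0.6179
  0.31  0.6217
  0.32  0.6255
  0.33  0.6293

0.5832

T = 0.75;  σ√T = 0.3984
d₁ = [ln(460/470) + (0.022 + 0.46²/2)·0.75] / 0.3984 = [-0.0215 + 0.0958] / 0.3984 = 0.1866 which rounds to 0.19
d₂ = d₁ − σ√T = 0.1866 − 0.3984 = -0.2118 which rounds to -0.21
Pr(exercise) under Q = N(−d₂) = N(0.21) = 0.5832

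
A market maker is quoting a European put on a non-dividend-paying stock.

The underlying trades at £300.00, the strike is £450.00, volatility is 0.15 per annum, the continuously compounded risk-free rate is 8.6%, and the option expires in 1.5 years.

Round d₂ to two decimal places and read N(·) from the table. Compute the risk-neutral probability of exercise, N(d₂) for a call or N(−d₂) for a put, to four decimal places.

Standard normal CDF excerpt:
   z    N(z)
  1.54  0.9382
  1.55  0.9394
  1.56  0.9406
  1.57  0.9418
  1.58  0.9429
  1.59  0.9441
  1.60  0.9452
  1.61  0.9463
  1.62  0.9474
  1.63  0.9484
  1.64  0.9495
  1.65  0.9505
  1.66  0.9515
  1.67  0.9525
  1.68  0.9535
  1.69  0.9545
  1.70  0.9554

σ√T = 0.15·√1.5 = 0.1837
d₁ = [ln(300/450) + (0.086 + 0.15²/2)·1.5] / 0.1837 = [-0.4055 + 0.1459] / 0.1837 = -1.4130 → -1.41
d₂ = d₁ − σ√T = -1.4130 − 0.1837 = -1.5967 → -1.60
Risk-neutral Pr[S_T < K] = N(−d₂) = N(1.60) = 0.9452

0.9452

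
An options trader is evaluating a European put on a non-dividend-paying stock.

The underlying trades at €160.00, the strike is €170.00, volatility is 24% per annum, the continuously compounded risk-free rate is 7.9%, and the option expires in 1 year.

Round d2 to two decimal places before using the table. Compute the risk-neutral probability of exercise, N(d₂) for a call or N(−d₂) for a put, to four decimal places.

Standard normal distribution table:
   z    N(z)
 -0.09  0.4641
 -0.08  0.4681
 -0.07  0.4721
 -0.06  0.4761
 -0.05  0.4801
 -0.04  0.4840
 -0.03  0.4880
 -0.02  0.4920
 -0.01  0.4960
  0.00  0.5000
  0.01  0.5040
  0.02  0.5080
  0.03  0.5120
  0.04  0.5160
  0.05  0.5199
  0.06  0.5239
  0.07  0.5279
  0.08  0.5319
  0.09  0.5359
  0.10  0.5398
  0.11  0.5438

0.5160

σ√T = 0.24 × 1.0000 = 0.2400
d₁ = [ln(160/170) + (0.079 + 0.24²/2)·1] / 0.2400 = [-0.0606 + 0.1078] / 0.2400 = 0.1966 → 0.20
d₂ = d₁ − σ√T = 0.1966 − 0.2400 = -0.0434 → -0.04
Risk-neutral Pr[S_T < K] = N(−d₂) = N(0.04) = 0.5160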